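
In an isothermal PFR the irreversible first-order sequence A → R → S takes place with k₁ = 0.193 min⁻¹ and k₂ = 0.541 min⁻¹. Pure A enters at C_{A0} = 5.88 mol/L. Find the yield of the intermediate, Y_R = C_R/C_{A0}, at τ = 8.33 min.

0.105

Solving the coupled first-order balances gives C_R(τ) = [k₁/(k₂−k₁)]·C_{A0}·(e^(−k₁τ) − e^(−k₂τ)).
e^(−k₁τ) = e^(−0.193×8.33) = e^(−1.608) = 0.2003; e^(−k₂τ) = e^(−4.507) = 0.01104.
C_R = 0.193×5.88/(0.541−0.193) × (0.2003−0.01104) = 3.261×0.1893 = 0.6174 mol/L.
Y_R = C_R/C_{A0} = 0.6174/5.88 = 0.105.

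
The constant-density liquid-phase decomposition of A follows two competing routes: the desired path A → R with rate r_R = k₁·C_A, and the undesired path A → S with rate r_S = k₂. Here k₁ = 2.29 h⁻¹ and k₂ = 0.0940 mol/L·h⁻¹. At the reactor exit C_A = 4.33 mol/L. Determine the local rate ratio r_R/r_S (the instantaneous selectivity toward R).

S_{R/S} = r_R/r_S = (k₁·C_A)/(k₂) = (k₁/k₂)·C_A.
= (2.29×4.330) / (0.0940) = 9.916/0.09400 = 105.

105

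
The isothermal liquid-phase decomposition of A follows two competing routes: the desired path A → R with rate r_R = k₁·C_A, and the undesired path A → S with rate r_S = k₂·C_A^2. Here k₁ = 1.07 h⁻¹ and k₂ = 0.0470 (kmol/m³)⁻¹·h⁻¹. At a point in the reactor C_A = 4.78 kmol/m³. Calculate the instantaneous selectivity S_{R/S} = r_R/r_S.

S_{R/S} = r_R/r_S = (k₁·C_A)/(k₂·C_A^2) = (k₁/k₂)·C_A⁻¹.
= (1.07×4.780) / (0.0470×4.780^2) = 5.115/1.074 = 4.76.
The undesired path is higher order in A, so low C_A (CSTR or dilute feed) favours R.

4.76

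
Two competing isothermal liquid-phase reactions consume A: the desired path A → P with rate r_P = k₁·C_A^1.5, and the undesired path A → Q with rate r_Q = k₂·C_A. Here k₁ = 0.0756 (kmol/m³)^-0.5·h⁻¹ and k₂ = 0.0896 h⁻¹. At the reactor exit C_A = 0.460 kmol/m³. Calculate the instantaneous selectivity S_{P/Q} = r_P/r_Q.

S_{P/Q} = r_P/r_Q = (k₁·C_A^1.5)/(k₂·C_A) = (k₁/k₂)·C_A^0.5.
= (0.0756×0.4600^1.5) / (0.0896×0.4600) = 0.02359/0.04122 = 0.572.

0.572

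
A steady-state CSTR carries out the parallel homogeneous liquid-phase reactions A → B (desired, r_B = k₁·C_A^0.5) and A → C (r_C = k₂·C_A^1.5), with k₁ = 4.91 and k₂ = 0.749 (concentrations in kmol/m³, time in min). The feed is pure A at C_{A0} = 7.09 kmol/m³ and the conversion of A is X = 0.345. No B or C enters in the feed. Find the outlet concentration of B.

1.43 kmol/m³

Exit C_A = C_{A0}(1−X) = 7.09×0.655 = 4.644 kmol/m³.
A CSTR operates uniformly at the exit composition, giving r_B = 10.58 and r_C = 7.496 (each k·C_A^n at C_A = 4.644).
Fraction of consumed A going to B: r_B/(r_B+r_C) = 0.5853.
C_B = 0.5853·C_{A0}·X = 0.5853×7.09×0.345 = 1.43 kmol/m³.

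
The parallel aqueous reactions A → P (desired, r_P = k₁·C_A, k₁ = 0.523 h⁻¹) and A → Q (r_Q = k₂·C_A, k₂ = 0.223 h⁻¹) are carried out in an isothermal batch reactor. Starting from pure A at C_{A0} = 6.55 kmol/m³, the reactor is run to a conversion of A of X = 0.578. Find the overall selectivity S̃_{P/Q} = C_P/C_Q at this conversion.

C_A = C_{A0}(1−X) = 2.764 kmol/m³.
Both paths are first order in A, so the instantaneous fraction to P is constant: dC_P/d(−C_A) = k₁/(k₁+k₂) = 0.7011.
C_P = 0.7011·(C_{A0}−C_A) = 0.7011×3.786 = 2.65 kmol/m³.
C_Q = (C_{A0}−C_A)−C_P = 1.132 kmol/m³; S̃_{P/Q} = 2.654/1.132 = 2.35.

2.35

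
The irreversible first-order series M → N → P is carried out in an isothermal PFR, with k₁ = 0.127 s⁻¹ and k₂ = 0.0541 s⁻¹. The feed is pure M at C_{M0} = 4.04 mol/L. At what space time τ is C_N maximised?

11.7 s

Setting dC_N/dτ = 0 gives τ_opt = ln(k₂/k₁)/(k₂−k₁).
= ln(0.0541/0.127)/(0.0541−0.127) = ln(0.4260)/-0.07290 = -0.8534/-0.07290 = 11.7 s.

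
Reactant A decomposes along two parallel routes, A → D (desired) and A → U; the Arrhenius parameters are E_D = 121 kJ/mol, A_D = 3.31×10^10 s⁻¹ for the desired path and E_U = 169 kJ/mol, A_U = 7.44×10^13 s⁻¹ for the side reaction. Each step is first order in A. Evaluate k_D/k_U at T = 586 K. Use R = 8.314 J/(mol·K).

Since both paths have the same order in A, the concentration cancels and S_{D/U} = k_D/k_U = (A_D/A_U)·exp[(E_U−E_D)/(RT)].
(E_U−E_D)/(RT) = (169−121)×10³/(8.314×586) = 48000/4872 = 9.852.
k_D/k_U = (3.31×10^10/7.44×10^13)·exp(9.852) = 4.449×10^-4 × 19000 = 8.45.
Since E_D < E_U, lowering the temperature improves selectivity toward D.

8.45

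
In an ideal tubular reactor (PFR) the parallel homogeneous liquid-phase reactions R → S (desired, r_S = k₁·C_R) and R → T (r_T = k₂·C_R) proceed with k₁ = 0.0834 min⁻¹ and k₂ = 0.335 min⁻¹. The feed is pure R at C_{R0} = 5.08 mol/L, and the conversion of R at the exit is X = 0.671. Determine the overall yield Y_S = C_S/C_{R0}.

C_R = C_{R0}(1−X) = 1.671 mol/L.
Both paths are first order in R, so the instantaneous fraction to S is constant: dC_S/d(−C_R) = k₁/(k₁+k₂) = 0.1993.
C_S = 0.1993·(C_{R0}−C_R) = 0.1993×3.409 = 0.679 mol/L.
Y_S = C_S/C_{R0} = 0.6795/5.08 = 0.134.

0.134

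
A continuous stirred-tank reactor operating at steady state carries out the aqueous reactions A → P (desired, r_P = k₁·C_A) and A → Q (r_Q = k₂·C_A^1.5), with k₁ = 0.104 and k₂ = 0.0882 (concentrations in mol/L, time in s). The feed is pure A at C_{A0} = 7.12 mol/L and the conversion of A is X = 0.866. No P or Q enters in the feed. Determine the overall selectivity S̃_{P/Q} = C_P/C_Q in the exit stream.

Exit C_A = C_{A0}(1−X) = 7.12×0.134 = 0.9541 mol/L.
A CSTR operates uniformly at the exit composition, giving r_P = 0.09922 and r_Q = 0.08220 (each k·C_A^n at C_A = 0.9541).
Overall selectivity = C_P/C_Q = r_Pτ/(r_Qτ) = r_P/r_Q = 1.21.

1.21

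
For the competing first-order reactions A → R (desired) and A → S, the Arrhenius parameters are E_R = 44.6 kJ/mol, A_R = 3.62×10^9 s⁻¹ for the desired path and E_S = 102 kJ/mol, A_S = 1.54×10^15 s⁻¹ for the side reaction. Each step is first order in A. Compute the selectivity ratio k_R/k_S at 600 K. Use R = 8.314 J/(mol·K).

With equal orders, S_{R/S} = k_R/k_S = (A_R/A_S)·exp[(E_S−E_R)/(RT)].
(E_S−E_R)/(RT) = (102−44.6)×10³/(8.314×600) = 57400/4988 = 11.51.
k_R/k_S = (3.62×10^9/1.54×10^15)·exp(11.51) = 2.351×10^-6 × 99379 = 0.234.
Since E_R < E_S, lowering the temperature improves selectivity toward R.

0.234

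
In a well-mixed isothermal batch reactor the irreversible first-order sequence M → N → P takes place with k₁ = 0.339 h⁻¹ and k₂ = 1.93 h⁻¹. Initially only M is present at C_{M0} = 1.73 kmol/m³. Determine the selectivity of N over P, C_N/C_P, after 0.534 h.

1.59

The intermediate concentration in a first-order A→B→C sequence is C_N = k₁C_{M0}(e^(−k₁t) − e^(−k₂t))/(k₂−k₁).
e^(−k₁t) = e^(−0.339×0.534) = e^(−0.1810) = 0.8344; e^(−k₂t) = e^(−1.031) = 0.3568.
C_N = 0.339×1.73/(1.93−0.339) × (0.8344−0.3568) = 0.3686×0.4776 = 0.1761 kmol/m³.
C_M = C_{M0}e^(−k₁t) = 1.444 kmol/m³, so C_P = C_{M0}−C_M−C_N = 0.1104 kmol/m³; C_N/C_P = 1.59.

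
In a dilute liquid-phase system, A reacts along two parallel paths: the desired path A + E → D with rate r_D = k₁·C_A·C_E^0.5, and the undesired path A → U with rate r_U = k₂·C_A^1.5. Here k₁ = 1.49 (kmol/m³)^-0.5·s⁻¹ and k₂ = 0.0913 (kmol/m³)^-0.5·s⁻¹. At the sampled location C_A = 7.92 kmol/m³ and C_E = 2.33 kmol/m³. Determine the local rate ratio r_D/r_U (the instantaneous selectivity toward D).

S_{D/U} = r_D/r_U = (k₁·C_A·C_E^0.5)/(k₂·C_A^1.5) = (k₁/k₂)·C_A^-0.5·C_E^0.5.
= (1.49×7.920×2.330^0.5) / (0.0913×7.920^1.5) = 18.01/2.035 = 8.85.
The undesired path is higher order in A, so low C_A (CSTR or dilute feed) favours D.

8.85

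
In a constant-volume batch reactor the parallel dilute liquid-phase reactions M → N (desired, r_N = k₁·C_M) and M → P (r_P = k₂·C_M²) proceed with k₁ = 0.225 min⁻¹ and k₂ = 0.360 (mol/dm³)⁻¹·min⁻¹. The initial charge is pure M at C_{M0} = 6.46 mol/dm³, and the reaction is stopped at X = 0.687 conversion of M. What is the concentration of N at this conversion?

0.615 mol/dm³

C_M = C_{M0}(1−X) = 2.022 mol/dm³.
Along a PFR/batch, dC_N/dC_M = −r_N/(r_N+r_P) = −k₁/(k₁+k₂·C_M).
Integrating from C_{M0} to C_M: C_N = (0.225/0.360)·ln[(0.225+0.360·6.46)/(0.225+0.360·2.02)] = 0.6250·ln(2.551/0.9529) = 0.6154 mol/dm³.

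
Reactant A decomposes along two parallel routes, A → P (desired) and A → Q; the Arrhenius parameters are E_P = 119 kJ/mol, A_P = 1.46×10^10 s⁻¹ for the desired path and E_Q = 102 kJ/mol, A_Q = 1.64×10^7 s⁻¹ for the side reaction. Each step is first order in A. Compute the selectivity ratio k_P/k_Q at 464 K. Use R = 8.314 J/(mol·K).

10.9

With equal orders, S_{P/Q} = k_P/k_Q = (A_P/A_Q)·exp[(E_Q−E_P)/(RT)].
(E_Q−E_P)/(RT) = (102−119)×10³/(8.314×464) = -17000/3858 = -4.407.
k_P/k_Q = (1.46×10^10/1.64×10^7)·exp(-4.407) = 890.2 × 0.01219 = 10.9.
Since E_P > E_Q, raising the temperature improves selectivity toward P.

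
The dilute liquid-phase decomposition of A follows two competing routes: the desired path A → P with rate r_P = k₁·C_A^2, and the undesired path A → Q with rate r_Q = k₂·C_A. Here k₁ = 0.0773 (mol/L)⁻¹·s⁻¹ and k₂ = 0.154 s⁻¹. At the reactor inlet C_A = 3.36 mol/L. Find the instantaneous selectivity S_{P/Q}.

S_{P/Q} = r_P/r_Q = (k₁·C_A^2)/(k₂·C_A) = (k₁/k₂)·C_A.
= (0.0773×3.360^2) / (0.154×3.360) = 0.8727/0.5174 = 1.69.
Since the desired path is higher order in A, keeping C_A high (PFR or concentrated feed) favours P.

1.69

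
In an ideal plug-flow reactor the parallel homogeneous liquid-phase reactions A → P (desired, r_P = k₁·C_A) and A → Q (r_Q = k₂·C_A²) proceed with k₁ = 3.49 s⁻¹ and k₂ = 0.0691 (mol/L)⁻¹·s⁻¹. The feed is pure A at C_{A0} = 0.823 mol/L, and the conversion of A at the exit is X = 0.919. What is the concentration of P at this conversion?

0.750 mol/L

C_A = C_{A0}(1−X) = 0.06666 mol/L.
Along a PFR/batch, dC_P/dC_A = −r_P/(r_P+r_Q) = −k₁/(k₁+k₂·C_A).
Integrating from C_{A0} to C_A: C_P = (3.49/0.0691)·ln[(3.49+0.0691·0.823)/(3.49+0.0691·0.0667)] = 50.51·ln(3.547/3.495) = 0.7497 mol/L.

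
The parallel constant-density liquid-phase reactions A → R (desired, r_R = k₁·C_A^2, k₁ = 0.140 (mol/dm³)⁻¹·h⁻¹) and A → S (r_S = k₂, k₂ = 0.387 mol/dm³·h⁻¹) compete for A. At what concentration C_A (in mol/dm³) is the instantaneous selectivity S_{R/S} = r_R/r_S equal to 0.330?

0.955 mol/dm³

S_{R/S} = (k₁/k₂)·C_A^2 ⇒ C_A = (S·k₂/k₁)^(0.5).
= (0.330×0.387/0.140)^(0.5) = (0.9122)^(0.5) = 0.955 mol/dm³.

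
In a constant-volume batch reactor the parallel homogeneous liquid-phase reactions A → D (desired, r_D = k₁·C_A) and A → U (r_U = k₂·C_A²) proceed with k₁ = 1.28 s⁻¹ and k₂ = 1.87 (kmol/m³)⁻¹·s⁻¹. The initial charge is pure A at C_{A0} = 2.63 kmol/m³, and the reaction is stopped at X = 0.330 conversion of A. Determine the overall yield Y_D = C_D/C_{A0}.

C_A = C_{A0}(1−X) = 1.762 kmol/m³.
Along a PFR/batch, dC_D/dC_A = −r_D/(r_D+r_U) = −k₁/(k₁+k₂·C_A).
Integrating from C_{A0} to C_A: C_D = (1.28/1.87)·ln[(1.28+1.87·2.63)/(1.28+1.87·1.76)] = 0.6845·ln(6.198/4.575) = 0.2078 kmol/m³.
Y_D = C_D/C_{A0} = 0.2078/2.63 = 0.0790.

0.0790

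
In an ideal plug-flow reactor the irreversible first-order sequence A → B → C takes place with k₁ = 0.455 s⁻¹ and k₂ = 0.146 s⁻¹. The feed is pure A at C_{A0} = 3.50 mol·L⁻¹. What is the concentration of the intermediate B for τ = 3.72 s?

2.05 mol·L⁻¹

Solving the coupled first-order balances gives C_B(τ) = [k₁/(k₂−k₁)]·C_{A0}·(e^(−k₁τ) − e^(−k₂τ)).
e^(−k₁τ) = e^(−0.455×3.72) = e^(−1.693) = 0.1840; e^(−k₂τ) = e^(−0.5431) = 0.5809.
C_B = 0.455×3.50/(0.146−0.455) × (0.1840−0.5809) = (-5.154)×(-0.3969) = 2.045 mol·L⁻¹.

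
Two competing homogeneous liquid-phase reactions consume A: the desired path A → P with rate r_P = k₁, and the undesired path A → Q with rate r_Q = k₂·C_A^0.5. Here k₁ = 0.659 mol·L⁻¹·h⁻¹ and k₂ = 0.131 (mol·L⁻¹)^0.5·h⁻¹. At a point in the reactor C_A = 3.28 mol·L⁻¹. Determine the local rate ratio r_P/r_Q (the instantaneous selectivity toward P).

S_{P/Q} = r_P/r_Q = (k₁)/(k₂·C_A^0.5) = (k₁/k₂)·C_A^-0.5.
= (0.659) / (0.131×3.280^0.5) = 0.6590/0.2373 = 2.78.
The undesired path is higher order in A, so low C_A (CSTR or dilute feed) favours P.

2.78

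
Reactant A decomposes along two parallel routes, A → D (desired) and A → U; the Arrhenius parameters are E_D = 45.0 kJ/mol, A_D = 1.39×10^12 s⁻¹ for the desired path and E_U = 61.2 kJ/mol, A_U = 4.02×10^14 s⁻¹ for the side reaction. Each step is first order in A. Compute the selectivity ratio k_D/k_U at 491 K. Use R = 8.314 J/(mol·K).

k_D/k_U = (A_D/A_U)·exp[−(E_D−E_U)/(RT)] = (A_D/A_U)·exp[(E_U−E_D)/(RT)].
(E_U−E_D)/(RT) = (61.2−45.0)×10³/(8.314×491) = 16200/4082 = 3.968.
k_D/k_U = (1.39×10^12/4.02×10^14)·exp(3.968) = 0.003458 × 52.90 = 0.183.
Since E_D < E_U, lowering the temperature improves selectivity toward D.

0.183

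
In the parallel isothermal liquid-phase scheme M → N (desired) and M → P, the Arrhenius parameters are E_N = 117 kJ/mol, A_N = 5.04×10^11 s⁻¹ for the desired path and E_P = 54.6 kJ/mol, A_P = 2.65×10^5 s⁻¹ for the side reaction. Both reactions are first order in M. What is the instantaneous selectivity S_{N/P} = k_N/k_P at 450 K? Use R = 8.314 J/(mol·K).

0.109

Since both paths have the same order in M, the concentration cancels and S_{N/P} = k_N/k_P = (A_N/A_P)·exp[(E_P−E_N)/(RT)].
(E_P−E_N)/(RT) = (54.6−117)×10³/(8.314×450) = -62400/3741 = -16.68.
k_N/k_P = (5.04×10^11/2.65×10^5)·exp(-16.68) = 1.902×10^6 × 5.709×10^-8 = 0.109.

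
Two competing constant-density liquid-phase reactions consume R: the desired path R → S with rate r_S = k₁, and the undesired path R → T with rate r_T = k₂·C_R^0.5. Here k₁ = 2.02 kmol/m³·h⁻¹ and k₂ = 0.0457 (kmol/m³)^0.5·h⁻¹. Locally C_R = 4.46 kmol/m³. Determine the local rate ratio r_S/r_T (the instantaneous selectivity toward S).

20.9

S_{S/T} = r_S/r_T = (k₁)/(k₂·C_R^0.5) = (k₁/k₂)·C_R^-0.5.
= (2.02) / (0.0457×4.460^0.5) = 2.020/0.09651 = 20.9.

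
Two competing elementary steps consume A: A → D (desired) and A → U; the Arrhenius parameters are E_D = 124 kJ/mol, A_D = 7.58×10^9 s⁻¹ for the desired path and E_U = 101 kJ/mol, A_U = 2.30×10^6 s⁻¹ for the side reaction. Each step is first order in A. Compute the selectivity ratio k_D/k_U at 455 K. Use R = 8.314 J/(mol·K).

7.54

k_D/k_U = (A_D/A_U)·exp[−(E_D−E_U)/(RT)] = (A_D/A_U)·exp[(E_U−E_D)/(RT)].
(E_U−E_D)/(RT) = (101−124)×10³/(8.314×455) = -23000/3783 = -6.080.
k_D/k_U = (7.58×10^9/2.30×10^6)·exp(-6.080) = 3296 × 0.002288 = 7.54.
Since E_D > E_U, raising the temperature improves selectivity toward D.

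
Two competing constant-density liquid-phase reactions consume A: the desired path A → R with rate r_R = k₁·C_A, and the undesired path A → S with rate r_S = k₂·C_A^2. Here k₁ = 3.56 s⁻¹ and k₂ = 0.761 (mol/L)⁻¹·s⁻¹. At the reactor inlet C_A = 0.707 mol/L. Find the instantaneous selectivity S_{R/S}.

6.62

S_{R/S} = r_R/r_S = (k₁·C_A)/(k₂·C_A^2) = (k₁/k₂)·C_A⁻¹.
= (3.56×0.7070) / (0.761×0.7070^2) = 2.517/0.3804 = 6.62.
The undesired path is higher order in A, so low C_A (CSTR or dilute feed) favours R.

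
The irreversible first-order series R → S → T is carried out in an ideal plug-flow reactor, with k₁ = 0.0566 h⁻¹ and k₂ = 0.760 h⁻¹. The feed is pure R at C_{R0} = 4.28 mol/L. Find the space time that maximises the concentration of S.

3.69 h

The intermediate peaks when r₁ = r₂, i.e. k₁e^(−k₁τ) = k₂e^(−k₂τ), giving τ_opt = ln(k₂/k₁)/(k₂−k₁).
= ln(0.760/0.0566)/(0.760−0.0566) = ln(13.43)/0.7034 = 2.597/0.7034 = 3.69 h.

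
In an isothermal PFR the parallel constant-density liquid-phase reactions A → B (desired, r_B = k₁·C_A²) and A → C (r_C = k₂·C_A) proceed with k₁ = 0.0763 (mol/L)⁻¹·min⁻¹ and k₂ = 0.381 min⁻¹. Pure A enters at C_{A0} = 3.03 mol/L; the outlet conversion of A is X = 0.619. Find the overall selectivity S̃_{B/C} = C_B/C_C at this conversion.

0.411

C_A = C_{A0}(1−X) = 1.154 mol/L.
Along a PFR/batch, dC_C/dC_A = −r_C/(r_B+r_C) = −k₂/(k₂+k₁·C_A).
Integrating from C_{A0} to C_A: C_C = (0.381/0.0763)·ln[(0.381+0.0763·3.03)/(0.381+0.0763·1.15)] = 4.993·ln(0.6122/0.4691) = 1.330 mol/L.
Then C_B = (C_{A0}−C_A) − C_C = 1.876 − 1.330 = 0.5460 mol/L.
S̃_{B/C} = C_B/C_C = 0.5460/1.330 = 0.411.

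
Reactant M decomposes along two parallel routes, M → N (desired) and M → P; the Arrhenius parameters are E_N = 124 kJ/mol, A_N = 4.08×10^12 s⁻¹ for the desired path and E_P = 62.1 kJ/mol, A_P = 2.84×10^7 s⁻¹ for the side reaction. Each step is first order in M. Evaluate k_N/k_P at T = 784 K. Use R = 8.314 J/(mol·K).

10.8

k_N/k_P = (A_N/A_P)·exp[−(E_N−E_P)/(RT)] = (A_N/A_P)·exp[(E_P−E_N)/(RT)].
(E_P−E_N)/(RT) = (62.1−124)×10³/(8.314×784) = -61900/6518 = -9.497.
k_N/k_P = (4.08×10^12/2.84×10^7)·exp(-9.497) = 1.437×10^5 × 7.511×10^-5 = 10.8.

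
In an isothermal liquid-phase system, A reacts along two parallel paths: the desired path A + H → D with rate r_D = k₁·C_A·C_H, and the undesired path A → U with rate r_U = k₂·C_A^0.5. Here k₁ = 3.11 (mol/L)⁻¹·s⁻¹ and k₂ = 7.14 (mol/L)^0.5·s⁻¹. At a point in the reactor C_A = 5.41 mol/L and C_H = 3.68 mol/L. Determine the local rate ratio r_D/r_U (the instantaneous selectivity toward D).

S_{D/U} = r_D/r_U = (k₁·C_A·C_H)/(k₂·C_A^0.5) = (k₁/k₂)·C_A^0.5·C_H.
= (3.11×5.410×3.680) / (7.14×5.410^0.5) = 61.92/16.61 = 3.73.
Since the desired path is higher order in A, keeping C_A high (PFR or concentrated feed) favours D.

3.73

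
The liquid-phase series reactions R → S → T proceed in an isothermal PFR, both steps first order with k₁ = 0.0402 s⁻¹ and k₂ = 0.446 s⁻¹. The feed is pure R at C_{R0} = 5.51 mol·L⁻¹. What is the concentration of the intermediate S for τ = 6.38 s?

0.391 mol·L⁻¹

For first-order series with pure R initially, C_S(τ) = k₁C_{R0}/(k₂−k₁)·(e^(−k₁τ) − e^(−k₂τ)).
e^(−k₁τ) = e^(−0.0402×6.38) = e^(−0.2565) = 0.7738; e^(−k₂τ) = e^(−2.845) = 0.05811.
C_S = 0.0402×5.51/(0.446−0.0402) × (0.7738−0.05811) = 0.5458×0.7157 = 0.3906 mol·L⁻¹.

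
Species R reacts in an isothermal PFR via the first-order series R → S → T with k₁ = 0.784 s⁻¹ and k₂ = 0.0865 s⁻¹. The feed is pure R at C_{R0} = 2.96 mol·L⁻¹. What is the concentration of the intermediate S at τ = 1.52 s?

1.91 mol·L⁻¹

Solving the coupled first-order balances gives C_S(τ) = [k₁/(k₂−k₁)]·C_{R0}·(e^(−k₁τ) − e^(−k₂τ)).
e^(−k₁τ) = e^(−0.784×1.52) = e^(−1.192) = 0.3037; e^(−k₂τ) = e^(−0.1315) = 0.8768.
C_S = 0.784×2.96/(0.0865−0.784) × (0.3037−0.8768) = (-3.327)×(-0.5731) = 1.907 mol·L⁻¹.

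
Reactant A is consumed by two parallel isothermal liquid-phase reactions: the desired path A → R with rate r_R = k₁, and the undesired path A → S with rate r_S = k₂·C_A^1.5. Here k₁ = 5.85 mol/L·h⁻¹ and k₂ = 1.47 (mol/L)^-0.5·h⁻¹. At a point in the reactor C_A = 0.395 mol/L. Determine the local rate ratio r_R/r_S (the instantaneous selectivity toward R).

S_{R/S} = r_R/r_S = (k₁)/(k₂·C_A^1.5) = (k₁/k₂)·C_A^-1.5.
= (5.85) / (1.47×0.3950^1.5) = 5.850/0.3649 = 16.0.
The undesired path is higher order in A, so low C_A (CSTR or dilute feed) favours R.

16.0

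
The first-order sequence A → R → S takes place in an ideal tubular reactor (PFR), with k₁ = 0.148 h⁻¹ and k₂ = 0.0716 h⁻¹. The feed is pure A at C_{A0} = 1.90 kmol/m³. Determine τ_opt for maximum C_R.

9.50 h

The intermediate peaks when r₁ = r₂, i.e. k₁e^(−k₁τ) = k₂e^(−k₂τ), giving τ_opt = ln(k₂/k₁)/(k₂−k₁).
= ln(0.0716/0.148)/(0.0716−0.148) = ln(0.4838)/-0.07640 = -0.7261/-0.07640 = 9.50 h.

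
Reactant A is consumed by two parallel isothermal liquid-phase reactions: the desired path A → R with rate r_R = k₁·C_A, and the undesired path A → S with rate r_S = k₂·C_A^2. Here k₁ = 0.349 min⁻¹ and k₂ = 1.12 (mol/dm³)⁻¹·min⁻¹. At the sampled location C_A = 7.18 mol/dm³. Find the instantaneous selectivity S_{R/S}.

S_{R/S} = r_R/r_S = (k₁·C_A)/(k₂·C_A^2) = (k₁/k₂)·C_A⁻¹.
= (0.349×7.180) / (1.12×7.180^2) = 2.506/57.74 = 0.0434.

0.0434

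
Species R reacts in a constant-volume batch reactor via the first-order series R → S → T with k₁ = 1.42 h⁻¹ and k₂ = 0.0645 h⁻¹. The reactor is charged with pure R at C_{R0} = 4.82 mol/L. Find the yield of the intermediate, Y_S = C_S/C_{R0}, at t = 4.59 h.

0.778

The intermediate concentration in a first-order A→B→C sequence is C_S = k₁C_{R0}(e^(−k₁t) − e^(−k₂t))/(k₂−k₁).
e^(−k₁t) = e^(−1.42×4.59) = e^(−6.518) = 0.001477; e^(−k₂t) = e^(−0.2961) = 0.7437.
C_S = 1.42×4.82/(0.0645−1.42) × (0.001477−0.7437) = (-5.049)×(-0.7423) = 3.748 mol/L.
Y_S = C_S/C_{R0} = 3.748/4.82 = 0.778.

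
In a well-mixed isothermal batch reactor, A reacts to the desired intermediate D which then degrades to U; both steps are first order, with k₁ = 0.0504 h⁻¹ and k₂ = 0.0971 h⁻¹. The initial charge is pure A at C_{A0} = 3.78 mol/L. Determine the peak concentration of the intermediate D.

For a first-order series the maximum intermediate yield is C_{D,max}/C_{A0} = (k₁/k₂)^[k₂/(k₂−k₁)].
= (0.0504/0.0971)^(0.0971/(0.0971−0.0504)) = (0.5191)^(2.079) = 0.2558.
C_{D,max} = 0.2558×3.78 = 0.967 mol/L.

0.967 mol/L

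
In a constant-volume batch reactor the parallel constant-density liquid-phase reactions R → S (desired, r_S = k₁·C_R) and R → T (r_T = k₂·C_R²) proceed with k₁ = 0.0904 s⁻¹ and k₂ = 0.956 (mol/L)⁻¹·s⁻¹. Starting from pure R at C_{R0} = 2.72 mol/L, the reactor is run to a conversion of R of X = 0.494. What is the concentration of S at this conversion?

0.0614 mol/L

C_R = C_{R0}(1−X) = 1.376 mol/L.
Along a PFR/batch, dC_S/dC_R = −r_S/(r_S+r_T) = −k₁/(k₁+k₂·C_R).
Integrating from C_{R0} to C_R: C_S = (0.0904/0.956)·ln[(0.0904+0.956·2.72)/(0.0904+0.956·1.38)] = 0.09456·ln(2.691/1.406) = 0.06136 mol/L.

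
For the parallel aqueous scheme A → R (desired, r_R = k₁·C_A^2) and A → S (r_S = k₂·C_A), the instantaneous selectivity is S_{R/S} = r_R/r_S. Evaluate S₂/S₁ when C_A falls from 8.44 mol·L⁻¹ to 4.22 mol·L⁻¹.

0.500

S_{R/S} = (k₁/k₂)·C_A, so S₂/S₁ = (C_{A,2}/C_{A,1}).
= 4.22/8.44 = 0.500.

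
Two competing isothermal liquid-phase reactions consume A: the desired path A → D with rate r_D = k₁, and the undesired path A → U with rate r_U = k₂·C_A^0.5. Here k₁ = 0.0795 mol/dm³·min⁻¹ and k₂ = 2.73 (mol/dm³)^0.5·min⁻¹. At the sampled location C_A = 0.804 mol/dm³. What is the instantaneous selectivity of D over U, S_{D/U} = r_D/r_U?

S_{D/U} = r_D/r_U = (k₁)/(k₂·C_A^0.5) = (k₁/k₂)·C_A^-0.5.
= (0.0795) / (2.73×0.8040^0.5) = 0.07950/2.448 = 0.0325.

0.0325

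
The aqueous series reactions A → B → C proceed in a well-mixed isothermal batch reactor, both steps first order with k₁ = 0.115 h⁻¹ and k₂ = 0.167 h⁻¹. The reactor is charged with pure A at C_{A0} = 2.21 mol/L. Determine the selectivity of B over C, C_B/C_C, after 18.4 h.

Solving the coupled first-order balances gives C_B(t) = [k₁/(k₂−k₁)]·C_{A0}·(e^(−k₁t) − e^(−k₂t)).
e^(−k₁t) = e^(−0.115×18.4) = e^(−2.116) = 0.1205; e^(−k₂t) = e^(−3.073) = 0.04629.
C_B = 0.115×2.21/(0.167−0.115) × (0.1205−0.04629) = 4.887×0.07422 = 0.3628 mol/L.
C_A = C_{A0}e^(−k₁t) = 0.2663 mol/L, so C_C = C_{A0}−C_A−C_B = 1.581 mol/L; C_B/C_C = 0.229.

0.229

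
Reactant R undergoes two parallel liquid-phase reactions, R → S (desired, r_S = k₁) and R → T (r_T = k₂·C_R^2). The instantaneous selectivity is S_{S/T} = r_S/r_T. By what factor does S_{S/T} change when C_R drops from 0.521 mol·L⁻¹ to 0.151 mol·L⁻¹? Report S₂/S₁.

S_{S/T} = (k₁/k₂)·C_R^-2, so S₂/S₁ = (C_{R,2}/C_{R,1})^-2.
= (0.151/0.521)^(-2) = (0.2898)^(-2) = 11.9.
Selectivity toward S rises as C_R falls — low-concentration operation is favoured.

11.9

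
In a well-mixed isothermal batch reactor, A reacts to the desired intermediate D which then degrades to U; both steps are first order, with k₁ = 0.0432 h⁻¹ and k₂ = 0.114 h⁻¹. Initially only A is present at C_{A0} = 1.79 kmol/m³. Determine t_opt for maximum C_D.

13.7 h

Setting dC_D/dt = 0 gives t_opt = ln(k₂/k₁)/(k₂−k₁).
= ln(0.114/0.0432)/(0.114−0.0432) = ln(2.639)/0.07080 = 0.9704/0.07080 = 13.7 h.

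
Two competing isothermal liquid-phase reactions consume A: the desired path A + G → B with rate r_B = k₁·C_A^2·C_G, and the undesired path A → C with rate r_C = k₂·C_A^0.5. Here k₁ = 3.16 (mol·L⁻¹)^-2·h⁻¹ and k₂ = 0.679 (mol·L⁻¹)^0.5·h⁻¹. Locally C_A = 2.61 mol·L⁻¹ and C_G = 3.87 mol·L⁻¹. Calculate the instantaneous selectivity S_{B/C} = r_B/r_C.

75.9

S_{B/C} = r_B/r_C = (k₁·C_A^2·C_G)/(k₂·C_A^0.5) = (k₁/k₂)·C_A^1.5·C_G.
= (3.16×2.610^2×3.870) / (0.679×2.610^0.5) = 83.31/1.097 = 75.9.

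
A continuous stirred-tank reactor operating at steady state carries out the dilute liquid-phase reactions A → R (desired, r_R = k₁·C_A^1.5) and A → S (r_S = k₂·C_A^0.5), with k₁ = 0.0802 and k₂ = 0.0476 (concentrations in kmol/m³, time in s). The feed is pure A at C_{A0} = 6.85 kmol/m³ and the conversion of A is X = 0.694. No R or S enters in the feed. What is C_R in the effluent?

Exit C_A = C_{A0}(1−X) = 6.85×0.306 = 2.096 kmol/m³.
A CSTR operates uniformly at the exit composition, giving r_R = 0.2434 and r_S = 0.06891 (each k·C_A^n at C_A = 2.096).
Fraction of consumed A going to R: r_R/(r_R+r_S) = 0.7793.
C_R = 0.7793·C_{A0}·X = 0.7793×6.85×0.694 = 3.70 kmol/m³.

3.70 kmol/m³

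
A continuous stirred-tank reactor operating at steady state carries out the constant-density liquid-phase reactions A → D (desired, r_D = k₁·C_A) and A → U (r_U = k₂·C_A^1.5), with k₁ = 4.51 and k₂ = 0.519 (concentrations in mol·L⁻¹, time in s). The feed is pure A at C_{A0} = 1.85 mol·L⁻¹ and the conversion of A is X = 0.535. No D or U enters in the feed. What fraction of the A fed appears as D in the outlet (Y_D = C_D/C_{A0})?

Exit C_A = C_{A0}(1−X) = 1.85×0.465 = 0.8602 mol·L⁻¹.
Rates in a CSTR are evaluated at the outlet concentration: r_D = 4.51×0.8602 = 3.880, r_U = 0.519×0.8602^1.5 = 0.4141.
Fraction of consumed A going to D: r_D/(r_D+r_U) = 0.9036.
C_D = 0.9036·C_{A0}·X = 0.9036×1.85×0.535 = 0.894 mol·L⁻¹; Y_D = C_D/C_{A0} = 0.483.

0.483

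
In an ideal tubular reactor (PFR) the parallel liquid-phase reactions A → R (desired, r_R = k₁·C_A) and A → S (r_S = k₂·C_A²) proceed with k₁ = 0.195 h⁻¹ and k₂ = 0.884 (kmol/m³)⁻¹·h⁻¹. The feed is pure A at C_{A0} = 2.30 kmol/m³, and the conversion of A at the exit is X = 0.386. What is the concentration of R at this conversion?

0.0958 kmol/m³

C_A = C_{A0}(1−X) = 1.412 kmol/m³.
Along a PFR/batch, dC_R/dC_A = −r_R/(r_R+r_S) = −k₁/(k₁+k₂·C_A).
Integrating from C_{A0} to C_A: C_R = (0.195/0.884)·ln[(0.195+0.884·2.30)/(0.195+0.884·1.41)] = 0.2206·ln(2.228/1.443) = 0.09578 kmol/m³.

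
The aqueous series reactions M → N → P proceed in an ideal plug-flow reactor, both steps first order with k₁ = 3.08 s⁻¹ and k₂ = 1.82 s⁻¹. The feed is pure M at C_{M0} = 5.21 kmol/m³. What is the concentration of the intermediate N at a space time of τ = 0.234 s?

The intermediate concentration in a first-order A→B→C sequence is C_N = k₁C_{M0}(e^(−k₁τ) − e^(−k₂τ))/(k₂−k₁).
e^(−k₁τ) = e^(−3.08×0.234) = e^(−0.7207) = 0.4864; e^(−k₂τ) = e^(−0.4259) = 0.6532.
C_N = 3.08×5.21/(1.82−3.08) × (0.4864−0.6532) = (-12.74)×(-0.1668) = 2.124 kmol/m³.

2.12 kmol/m³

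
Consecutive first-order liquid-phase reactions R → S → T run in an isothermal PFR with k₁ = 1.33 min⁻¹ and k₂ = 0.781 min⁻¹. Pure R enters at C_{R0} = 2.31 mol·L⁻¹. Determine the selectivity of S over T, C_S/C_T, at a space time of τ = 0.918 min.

1.98

Solving the coupled first-order balances gives C_S(τ) = [k₁/(k₂−k₁)]·C_{R0}·(e^(−k₁τ) − e^(−k₂τ)).
e^(−k₁τ) = e^(−1.33×0.918) = e^(−1.221) = 0.2950; e^(−k₂τ) = e^(−0.7170) = 0.4882.
C_S = 1.33×2.31/(0.781−1.33) × (0.2950−0.4882) = (-5.596)×(-0.1933) = 1.082 mol·L⁻¹.
C_R = C_{R0}e^(−k₁τ) = 0.6813 mol·L⁻¹, so C_T = C_{R0}−C_R−C_S = 0.5470 mol·L⁻¹; C_S/C_T = 1.98.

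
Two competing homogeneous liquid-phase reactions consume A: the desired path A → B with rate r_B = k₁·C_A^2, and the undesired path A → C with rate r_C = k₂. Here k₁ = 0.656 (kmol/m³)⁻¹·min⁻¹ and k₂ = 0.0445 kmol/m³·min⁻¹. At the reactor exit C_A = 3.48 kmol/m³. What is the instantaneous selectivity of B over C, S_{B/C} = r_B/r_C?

179

S_{B/C} = r_B/r_C = (k₁·C_A^2)/(k₂) = (k₁/k₂)·C_A^2.
= (0.656×3.480^2) / (0.0445) = 7.944/0.04450 = 179.
Since the desired path is higher order in A, keeping C_A high (PFR or concentrated feed) favours B.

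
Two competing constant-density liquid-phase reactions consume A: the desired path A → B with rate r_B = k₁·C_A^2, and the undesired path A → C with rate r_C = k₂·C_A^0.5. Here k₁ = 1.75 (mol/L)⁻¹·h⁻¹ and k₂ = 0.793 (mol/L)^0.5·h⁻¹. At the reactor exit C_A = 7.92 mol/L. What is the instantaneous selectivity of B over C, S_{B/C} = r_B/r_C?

49.2

S_{B/C} = r_B/r_C = (k₁·C_A^2)/(k₂·C_A^0.5) = (k₁/k₂)·C_A^1.5.
= (1.75×7.920^2) / (0.793×7.920^0.5) = 109.8/2.232 = 49.2.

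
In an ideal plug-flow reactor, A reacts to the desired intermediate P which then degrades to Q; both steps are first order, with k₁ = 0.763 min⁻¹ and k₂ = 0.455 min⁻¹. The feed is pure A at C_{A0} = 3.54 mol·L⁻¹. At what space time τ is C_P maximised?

Setting dC_P/dτ = 0 gives τ_opt = ln(k₂/k₁)/(k₂−k₁).
= ln(0.455/0.763)/(0.455−0.763) = ln(0.5963)/-0.3080 = -0.5170/-0.3080 = 1.68 min.

1.68 min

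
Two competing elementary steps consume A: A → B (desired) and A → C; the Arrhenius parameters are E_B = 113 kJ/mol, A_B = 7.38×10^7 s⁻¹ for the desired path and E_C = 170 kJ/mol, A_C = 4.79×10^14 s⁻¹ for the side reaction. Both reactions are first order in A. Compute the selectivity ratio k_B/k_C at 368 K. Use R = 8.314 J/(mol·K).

k_B/k_C = (A_B/A_C)·exp[−(E_B−E_C)/(RT)] = (A_B/A_C)·exp[(E_C−E_B)/(RT)].
(E_C−E_B)/(RT) = (170−113)×10³/(8.314×368) = 57000/3060 = 18.63.
k_B/k_C = (7.38×10^7/4.79×10^14)·exp(18.63) = 1.541×10^-7 × 1.233×10^8 = 19.0.
Since E_B < E_C, lowering the temperature improves selectivity toward B.

19.0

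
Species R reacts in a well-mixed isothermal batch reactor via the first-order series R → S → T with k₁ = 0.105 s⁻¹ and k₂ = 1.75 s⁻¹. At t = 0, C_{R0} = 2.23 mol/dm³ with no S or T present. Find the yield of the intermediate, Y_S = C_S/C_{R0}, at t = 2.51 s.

For first-order series with pure R initially, C_S(t) = k₁C_{R0}/(k₂−k₁)·(e^(−k₁t) − e^(−k₂t)).
e^(−k₁t) = e^(−0.105×2.51) = e^(−0.2635) = 0.7683; e^(−k₂t) = e^(−4.393) = 0.01237.
C_S = 0.105×2.23/(1.75−0.105) × (0.7683−0.01237) = 0.1423×0.7559 = 0.1076 mol/dm³.
Y_S = C_S/C_{R0} = 0.1076/2.23 = 0.0483.

0.0483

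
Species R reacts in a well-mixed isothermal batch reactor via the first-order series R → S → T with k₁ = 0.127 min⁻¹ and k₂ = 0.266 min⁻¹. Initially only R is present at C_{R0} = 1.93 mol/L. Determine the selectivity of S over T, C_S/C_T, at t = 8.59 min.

The intermediate concentration in a first-order A→B→C sequence is C_S = k₁C_{R0}(e^(−k₁t) − e^(−k₂t))/(k₂−k₁).
e^(−k₁t) = e^(−0.127×8.59) = e^(−1.091) = 0.3359; e^(−k₂t) = e^(−2.285) = 0.1018.
C_S = 0.127×1.93/(0.266−0.127) × (0.3359−0.1018) = 1.763×0.2341 = 0.4128 mol/L.
C_R = C_{R0}e^(−k₁t) = 0.6483 mol/L, so C_T = C_{R0}−C_R−C_S = 0.8689 mol/L; C_S/C_T = 0.475.

0.475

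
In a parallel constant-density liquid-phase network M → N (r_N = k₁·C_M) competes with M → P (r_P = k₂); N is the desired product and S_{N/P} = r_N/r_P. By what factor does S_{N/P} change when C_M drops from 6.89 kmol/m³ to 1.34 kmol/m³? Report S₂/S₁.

0.194

S_{N/P} = (k₁/k₂)·C_M, so S₂/S₁ = (C_{M,2}/C_{M,1}).
= 1.34/6.89 = 0.194.
Selectivity toward N falls as C_M falls — high-concentration operation is favoured.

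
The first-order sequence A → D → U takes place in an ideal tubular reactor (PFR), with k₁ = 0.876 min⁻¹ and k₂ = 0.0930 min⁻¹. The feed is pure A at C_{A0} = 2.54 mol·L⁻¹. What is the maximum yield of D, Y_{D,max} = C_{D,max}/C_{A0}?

0.766

For a first-order series the maximum intermediate yield is C_{D,max}/C_{A0} = (k₁/k₂)^[k₂/(k₂−k₁)].
= (0.876/0.0930)^(0.0930/(0.0930−0.876)) = (9.419)^(-0.1188) = 0.7661.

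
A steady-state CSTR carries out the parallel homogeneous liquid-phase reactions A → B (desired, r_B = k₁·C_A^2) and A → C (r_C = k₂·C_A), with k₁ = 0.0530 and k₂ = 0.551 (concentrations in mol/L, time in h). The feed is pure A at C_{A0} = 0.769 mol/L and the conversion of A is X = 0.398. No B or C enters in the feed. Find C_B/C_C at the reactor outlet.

0.0445

Exit C_A = C_{A0}(1−X) = 0.769×0.602 = 0.4629 mol/L.
Rates in a CSTR are evaluated at the outlet concentration: r_B = 0.0530×0.4629^2 = 0.01136, r_C = 0.551×0.4629 = 0.2551.
Overall selectivity = C_B/C_C = r_Bτ/(r_Cτ) = r_B/r_C = 0.0445.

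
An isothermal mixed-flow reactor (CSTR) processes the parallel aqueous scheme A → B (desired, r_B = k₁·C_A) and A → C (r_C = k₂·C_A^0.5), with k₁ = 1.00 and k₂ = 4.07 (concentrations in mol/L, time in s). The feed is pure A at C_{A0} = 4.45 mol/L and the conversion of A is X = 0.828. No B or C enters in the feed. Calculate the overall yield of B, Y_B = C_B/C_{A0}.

0.146

Exit C_A = C_{A0}(1−X) = 4.45×0.172 = 0.7654 mol/L.
Rates in a CSTR are evaluated at the outlet concentration: r_B = 1.00×0.7654 = 0.7654, r_C = 4.07×0.7654^0.5 = 3.561.
Fraction of consumed A going to B: r_B/(r_B+r_C) = 0.1769.
C_B = 0.1769·C_{A0}·X = 0.1769×4.45×0.828 = 0.652 mol/L; Y_B = C_B/C_{A0} = 0.146.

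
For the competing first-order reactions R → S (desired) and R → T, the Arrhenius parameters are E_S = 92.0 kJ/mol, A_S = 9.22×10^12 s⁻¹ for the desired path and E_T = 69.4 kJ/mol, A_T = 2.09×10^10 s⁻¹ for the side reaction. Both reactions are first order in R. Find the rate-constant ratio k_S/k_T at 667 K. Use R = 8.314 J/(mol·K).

k_S/k_T = (A_S/A_T)·exp[−(E_S−E_T)/(RT)] = (A_S/A_T)·exp[(E_T−E_S)/(RT)].
(E_T−E_S)/(RT) = (69.4−92.0)×10³/(8.314×667) = -22600/5545 = -4.075.
k_S/k_T = (9.22×10^12/2.09×10^10)·exp(-4.075) = 441.1 × 0.01699 = 7.49.

7.49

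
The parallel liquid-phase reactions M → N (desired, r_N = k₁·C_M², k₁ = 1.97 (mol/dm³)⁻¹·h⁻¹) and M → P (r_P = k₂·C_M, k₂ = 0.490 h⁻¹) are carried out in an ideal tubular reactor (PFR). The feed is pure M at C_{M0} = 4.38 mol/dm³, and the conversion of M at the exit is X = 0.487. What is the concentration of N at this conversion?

1.98 mol/dm³

C_M = C_{M0}(1−X) = 2.247 mol/dm³.
Along a PFR/batch, dC_P/dC_M = −r_P/(r_N+r_P) = −k₂/(k₂+k₁·C_M).
Integrating from C_{M0} to C_M: C_P = (0.490/1.97)·ln[(0.490+1.97·4.38)/(0.490+1.97·2.25)] = 0.2487·ln(9.119/4.916) = 0.1536 mol/dm³.
Then C_N = (C_{M0}−C_M) − C_P = 2.133 − 0.1536 = 1.979 mol/dm³.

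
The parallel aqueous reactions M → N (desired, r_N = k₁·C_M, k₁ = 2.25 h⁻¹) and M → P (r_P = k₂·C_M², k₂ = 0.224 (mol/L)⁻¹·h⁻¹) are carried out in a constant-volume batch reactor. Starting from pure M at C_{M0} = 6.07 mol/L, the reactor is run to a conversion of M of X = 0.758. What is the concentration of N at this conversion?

3.38 mol/L

C_M = C_{M0}(1−X) = 1.469 mol/L.
Along a PFR/batch, dC_N/dC_M = −r_N/(r_N+r_P) = −k₁/(k₁+k₂·C_M).
Integrating from C_{M0} to C_M: C_N = (2.25/0.224)·ln[(2.25+0.224·6.07)/(2.25+0.224·1.47)] = 10.04·ln(3.610/2.579) = 3.377 mol/L.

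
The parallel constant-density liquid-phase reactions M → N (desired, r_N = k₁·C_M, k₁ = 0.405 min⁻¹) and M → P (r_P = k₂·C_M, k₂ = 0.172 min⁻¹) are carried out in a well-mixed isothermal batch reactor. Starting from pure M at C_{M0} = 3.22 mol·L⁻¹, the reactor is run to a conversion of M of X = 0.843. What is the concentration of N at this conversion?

1.91 mol·L⁻¹

C_M = C_{M0}(1−X) = 0.5055 mol·L⁻¹.
Both paths are first order in M, so the instantaneous fraction to N is constant: dC_N/d(−C_M) = k₁/(k₁+k₂) = 0.7019.
C_N = 0.7019·(C_{M0}−C_M) = 0.7019×2.714 = 1.91 mol·L⁻¹.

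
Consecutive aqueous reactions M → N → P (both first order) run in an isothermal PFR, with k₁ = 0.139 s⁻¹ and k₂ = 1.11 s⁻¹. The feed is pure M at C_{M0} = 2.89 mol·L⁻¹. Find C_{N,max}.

For a first-order series the maximum intermediate yield is C_{N,max}/C_{M0} = (k₁/k₂)^[k₂/(k₂−k₁)].
= (0.139/1.11)^(1.11/(1.11−0.139)) = (0.1252)^(1.143) = 0.09301.
C_{N,max} = 0.09301×2.89 = 0.269 mol·L⁻¹.

0.269 mol·L⁻¹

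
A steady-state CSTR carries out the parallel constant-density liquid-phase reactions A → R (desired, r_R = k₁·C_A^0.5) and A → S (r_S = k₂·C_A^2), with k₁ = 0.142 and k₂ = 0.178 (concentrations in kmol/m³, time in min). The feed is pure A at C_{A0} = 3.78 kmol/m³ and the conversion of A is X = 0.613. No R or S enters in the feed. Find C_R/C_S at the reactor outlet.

Exit C_A = C_{A0}(1−X) = 3.78×0.387 = 1.463 kmol/m³.
In a CSTR the entire volume is at exit conditions, so r_R = 0.142×1.463^0.5 = 0.1717 and r_S = 0.178×1.463^2 = 0.3809.
Overall selectivity = C_R/C_S = r_Rτ/(r_Sτ) = r_R/r_S = 0.451.

0.451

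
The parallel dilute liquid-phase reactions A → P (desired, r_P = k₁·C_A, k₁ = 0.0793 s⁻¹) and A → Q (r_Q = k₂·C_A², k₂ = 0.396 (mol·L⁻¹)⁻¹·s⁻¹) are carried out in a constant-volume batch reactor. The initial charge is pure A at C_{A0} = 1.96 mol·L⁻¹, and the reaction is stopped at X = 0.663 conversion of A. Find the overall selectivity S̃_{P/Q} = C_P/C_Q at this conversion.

C_A = C_{A0}(1−X) = 0.6605 mol·L⁻¹.
Along a PFR/batch, dC_P/dC_A = −r_P/(r_P+r_Q) = −k₁/(k₁+k₂·C_A).
Integrating from C_{A0} to C_A: C_P = (0.0793/0.396)·ln[(0.0793+0.396·1.96)/(0.0793+0.396·0.661)] = 0.2003·ln(0.8555/0.3409) = 0.1843 mol·L⁻¹.
C_Q = (C_{A0}−C_A)−C_P = 1.115 mol·L⁻¹; S̃_{P/Q} = 0.1843/1.115 = 0.165.

0.165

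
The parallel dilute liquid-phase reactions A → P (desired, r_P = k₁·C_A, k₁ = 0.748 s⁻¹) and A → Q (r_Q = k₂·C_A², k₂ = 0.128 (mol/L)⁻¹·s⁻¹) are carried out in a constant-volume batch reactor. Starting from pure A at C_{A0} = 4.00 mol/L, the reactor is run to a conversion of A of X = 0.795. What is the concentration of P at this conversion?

2.28 mol/L

C_A = C_{A0}(1−X) = 0.8200 mol/L.
Along a PFR/batch, dC_P/dC_A = −r_P/(r_P+r_Q) = −k₁/(k₁+k₂·C_A).
Integrating from C_{A0} to C_A: C_P = (0.748/0.128)·ln[(0.748+0.128·4.00)/(0.748+0.128·0.820)] = 5.844·ln(1.260/0.8530) = 2.280 mol/L.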